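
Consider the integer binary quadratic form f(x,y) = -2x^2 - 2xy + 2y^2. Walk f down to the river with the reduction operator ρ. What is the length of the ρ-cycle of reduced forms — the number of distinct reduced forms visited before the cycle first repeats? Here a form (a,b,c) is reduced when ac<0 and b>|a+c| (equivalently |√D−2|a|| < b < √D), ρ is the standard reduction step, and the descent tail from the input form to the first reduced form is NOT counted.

D = 20, ⌊√D⌋ = 4
descent: ρ → (2,2,-2)  [lands on river]
river: ρ → (-2,2,2)
ρ-cycle length = 2 (tail of 1 descent step not counted)

2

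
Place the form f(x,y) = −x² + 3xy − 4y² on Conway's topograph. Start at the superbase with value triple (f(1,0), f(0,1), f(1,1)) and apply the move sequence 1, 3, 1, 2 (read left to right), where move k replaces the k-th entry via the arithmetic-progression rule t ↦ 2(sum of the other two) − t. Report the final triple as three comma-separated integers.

start (-1,-4,-2) = (f(1,0),f(0,1),f(1,1))
replace slot 1: 2·((-4)+(-2)) − (-1) = -11 → (-11,-4,-2)
replace slot 3: 2·((-11)+(-4)) − (-2) = -28 → (-11,-4,-28)
replace slot 1: 2·((-4)+(-28)) − (-11) = -53 → (-53,-4,-28)
replace slot 2: 2·((-53)+(-28)) − (-4) = -158 → (-53,-158,-28)

-53,-158,-28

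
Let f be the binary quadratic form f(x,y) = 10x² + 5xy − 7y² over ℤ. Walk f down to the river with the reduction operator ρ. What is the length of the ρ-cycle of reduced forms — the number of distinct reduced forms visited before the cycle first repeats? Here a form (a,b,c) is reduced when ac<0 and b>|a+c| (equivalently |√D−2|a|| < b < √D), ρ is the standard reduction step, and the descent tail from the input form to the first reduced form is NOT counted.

D = 305, ⌊√D⌋ = 17
river: ρ → (-7,9,8)
river: ρ → (8,7,-8)
river: ρ → (-8,9,7)
river: ρ → (7,5,-10)
river: ρ → (-10,15,2)
river: ρ → (2,17,-2)
river: ρ → (-2,15,10)
river: ρ → (10,5,-7)
ρ-cycle length = 8 (tail of 0 descent steps not counted)

8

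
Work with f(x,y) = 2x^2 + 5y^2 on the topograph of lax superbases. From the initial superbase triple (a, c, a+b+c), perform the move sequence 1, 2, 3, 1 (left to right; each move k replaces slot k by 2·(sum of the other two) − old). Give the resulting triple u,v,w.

start (2,5,7) = (f(1,0),f(0,1),f(1,1))
replace slot 1: 2·(5+7) − 2 = 22 → (22,5,7)
replace slot 2: 2·(22+7) − 5 = 53 → (22,53,7)
replace slot 3: 2·(22+53) − 7 = 143 → (22,53,143)
replace slot 1: 2·(53+143) − 22 = 370 → (370,53,143)

370,53,143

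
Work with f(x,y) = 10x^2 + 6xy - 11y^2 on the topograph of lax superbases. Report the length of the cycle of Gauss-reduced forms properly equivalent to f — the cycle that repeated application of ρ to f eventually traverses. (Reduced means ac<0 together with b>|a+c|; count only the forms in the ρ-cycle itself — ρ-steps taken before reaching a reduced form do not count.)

D = 476, ⌊√D⌋ = 21
river: ρ → (-11,16,5)
river: ρ → (5,14,-14)
river: ρ → (-14,14,5)
river: ρ → (5,16,-11)
river: ρ → (-11,6,10)
river: ρ → (10,14,-7)
river: ρ → (-7,14,10)
river: ρ → (10,6,-11)
ρ-cycle length = 8 (tail of 0 descent steps not counted)

8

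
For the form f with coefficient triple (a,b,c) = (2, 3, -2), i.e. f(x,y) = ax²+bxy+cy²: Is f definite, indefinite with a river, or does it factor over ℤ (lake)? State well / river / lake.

D = b²−4ac = 3² − 4·2·(-2) = 25
D = 5² is a perfect square ⇒ form factors over ℤ ⇒ lakes

lake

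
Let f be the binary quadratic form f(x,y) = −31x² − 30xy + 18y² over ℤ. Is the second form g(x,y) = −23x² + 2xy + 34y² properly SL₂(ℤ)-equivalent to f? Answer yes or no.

D₁ = 3132, D₂ = 3132
river cycle of f (length 6): (18, 30, -31), (-31, 32, 17), (17, 36, -27), (-27, 18, 26), (26, 34, -19), (-19, 42, 18)
river cycle of g (length 4): (-23, 48, 9), (9, 42, -38), (-38, 34, 13), (13, 44, -23)
cycles differ ⇒ inequivalent

no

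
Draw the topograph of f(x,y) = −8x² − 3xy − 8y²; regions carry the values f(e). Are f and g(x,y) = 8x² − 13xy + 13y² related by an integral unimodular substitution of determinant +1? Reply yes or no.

D₁ = -247, D₂ = -247
f is negative-definite; reduce −f:
−f: reduced (well bottom): (8,3,8) with a≤c, −a<b≤a
flip sign back: reduced form of f is (-8,-3,-8)
g: translate: b→3 (≡-13 mod 16), so (8,-13,13)→(8,3,8)
g: reduced (well bottom): (8,3,8) with a≤c, −a<b≤a
reduced forms (-8, -3, -8) vs (8, 3, 8) ⇒ inequivalent

no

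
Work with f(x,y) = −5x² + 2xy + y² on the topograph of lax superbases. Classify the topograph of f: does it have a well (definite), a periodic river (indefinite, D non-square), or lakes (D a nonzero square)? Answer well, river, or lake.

D = b²−4ac = 2² − 4·(-5)·1 = 24
D > 0 non-square ⇒ indefinite ⇒ periodic river

river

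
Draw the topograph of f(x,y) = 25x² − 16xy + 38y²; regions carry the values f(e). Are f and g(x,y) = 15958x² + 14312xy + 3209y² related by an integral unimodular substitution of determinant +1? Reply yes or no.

D₁ = -3544, D₂ = -3544
f: reduced (well bottom): (25,-16,38) with a≤c, −a<b≤a
g: flip: (15958,14312,3209)→(3209,-14312,15958)
g: translate: b→-1476 (≡-14312 mod 6418), so (3209,-14312,15958)→(3209,-1476,170)
g: flip: (3209,-1476,170)→(170,1476,3209)
g: translate: b→116 (≡1476 mod 340), so (170,1476,3209)→(170,116,25)
g: flip: (170,116,25)→(25,-116,170)
g: translate: b→-16 (≡-116 mod 50), so (25,-116,170)→(25,-16,38)
g: reduced (well bottom): (25,-16,38) with a≤c, −a<b≤a
reduced forms (25, -16, 38) vs (25, -16, 38) ⇒ equivalent

yes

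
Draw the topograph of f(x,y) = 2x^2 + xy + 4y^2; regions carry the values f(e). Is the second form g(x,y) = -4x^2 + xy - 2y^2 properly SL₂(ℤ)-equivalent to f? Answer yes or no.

D₁ = -31, D₂ = -31
f: reduced (well bottom): (2,1,4) with a≤c, −a<b≤a
g is negative-definite; reduce −g:
−g: flip: (4,-1,2)→(2,1,4)
−g: reduced (well bottom): (2,1,4) with a≤c, −a<b≤a
flip sign back: reduced form of g is (-2,-1,-4)
reduced forms (2, 1, 4) vs (-2, -1, -4) ⇒ inequivalent

no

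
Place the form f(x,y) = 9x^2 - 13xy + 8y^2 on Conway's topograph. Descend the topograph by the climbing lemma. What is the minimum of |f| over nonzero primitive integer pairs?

translate: b→5 (≡-13 mod 18), so (9,-13,8)→(9,5,4)
flip: (9,5,4)→(4,-5,9)
translate: b→3 (≡-5 mod 8), so (4,-5,9)→(4,3,8)
reduced (well bottom): (4,3,8) with a≤c, −a<b≤a
well minimum = a = 4

4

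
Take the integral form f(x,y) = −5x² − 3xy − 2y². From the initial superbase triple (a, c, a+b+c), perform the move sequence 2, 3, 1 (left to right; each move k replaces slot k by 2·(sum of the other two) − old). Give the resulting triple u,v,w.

start (-5,-2,-10) = (f(1,0),f(0,1),f(1,1))
replace slot 2: 2·((-5)+(-10)) − (-2) = -28 → (-5,-28,-10)
replace slot 3: 2·((-5)+(-28)) − (-10) = -56 → (-5,-28,-56)
replace slot 1: 2·((-28)+(-56)) − (-5) = -163 → (-163,-28,-56)

-163,-28,-56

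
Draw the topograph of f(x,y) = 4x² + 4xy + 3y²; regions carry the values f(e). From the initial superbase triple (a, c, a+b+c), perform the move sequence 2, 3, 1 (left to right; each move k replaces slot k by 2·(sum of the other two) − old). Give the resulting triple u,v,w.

start (4,3,11) = (f(1,0),f(0,1),f(1,1))
replace slot 2: 2·(4+11) − 3 = 27 → (4,27,11)
replace slot 3: 2·(4+27) − 11 = 51 → (4,27,51)
replace slot 1: 2·(27+51) − 4 = 152 → (152,27,51)

152,27,51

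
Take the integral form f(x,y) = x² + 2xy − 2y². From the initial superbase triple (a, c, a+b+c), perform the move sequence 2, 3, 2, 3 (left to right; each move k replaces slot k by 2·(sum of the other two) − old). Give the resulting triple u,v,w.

start (1,-2,1) = (f(1,0),f(0,1),f(1,1))
replace slot 2: 2·(1+1) − (-2) = 6 → (1,6,1)
replace slot 3: 2·(1+6) − 1 = 13 → (1,6,13)
replace slot 2: 2·(1+13) − 6 = 22 → (1,22,13)
replace slot 3: 2·(1+22) − 13 = 33 → (1,22,33)

1,22,33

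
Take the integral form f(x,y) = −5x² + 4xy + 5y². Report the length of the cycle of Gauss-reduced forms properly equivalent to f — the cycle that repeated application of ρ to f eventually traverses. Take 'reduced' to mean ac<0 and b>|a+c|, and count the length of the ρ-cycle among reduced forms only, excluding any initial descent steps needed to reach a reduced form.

D = 116, ⌊√D⌋ = 10
river: ρ → (5,6,-4)
river: ρ → (-4,10,1)
river: ρ → (1,10,-4)
river: ρ → (-4,6,5)
river: ρ → (5,4,-5)
river: ρ → (-5,6,4)
river: ρ → (4,10,-1)
river: ρ → (-1,10,4)
river: ρ → (4,6,-5)
river: ρ → (-5,4,5)
ρ-cycle length = 10 (tail of 0 descent steps not counted)

10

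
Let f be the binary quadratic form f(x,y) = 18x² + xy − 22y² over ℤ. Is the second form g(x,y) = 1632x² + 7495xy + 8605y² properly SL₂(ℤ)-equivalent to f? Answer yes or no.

D₁ = 1585, D₂ = 1585
river cycle of f (length 54): (18, 37, -3), (-3, 35, 30), (30, 25, -8), (-8, 39, 2), (2, 37, -27), (-27, 17, 12), (12, 31, -13), (-13, 21, 22), (22, 23, -12), (-12, 25, 20), … (44 more)
river cycle of g (length 54): (18, 37, -3), (-3, 35, 30), (30, 25, -8), (-8, 39, 2), (2, 37, -27), (-27, 17, 12), (12, 31, -13), (-13, 21, 22), (22, 23, -12), (-12, 25, 20), … (44 more)
cycles coincide ⇒ equivalent

yes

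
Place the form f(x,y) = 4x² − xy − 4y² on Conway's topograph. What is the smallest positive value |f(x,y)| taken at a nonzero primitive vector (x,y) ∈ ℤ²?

descent: ρ → (-4,1,4)  [lands on river]
river: ρ → (4,7,-1)
river: ρ → (-1,7,4)
river: ρ → (4,1,-4)
river: ρ → (-4,7,1)
river: ρ → (1,7,-4)
closes: descent 1, river 6
min |a| on river = 1

1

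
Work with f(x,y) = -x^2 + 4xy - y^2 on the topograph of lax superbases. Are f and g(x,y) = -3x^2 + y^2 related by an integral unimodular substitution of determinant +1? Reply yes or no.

D₁ = 12, D₂ = 12
river cycle of f (length 2): (-1, 2, 2), (2, 2, -1)
river cycle of g (length 2): (1, 2, -2), (-2, 2, 1)
cycles differ ⇒ inequivalent

no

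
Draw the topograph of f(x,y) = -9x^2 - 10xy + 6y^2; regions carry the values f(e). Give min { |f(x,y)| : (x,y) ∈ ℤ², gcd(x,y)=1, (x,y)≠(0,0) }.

descent: ρ → (6,10,-9)  [lands on river]
river: ρ → (-9,8,7)
river: ρ → (7,6,-10)
river: ρ → (-10,14,3)
river: ρ → (3,16,-5)
river: ρ → (-5,14,6)
closes: descent 1, river 6
min |a| on river = 3

3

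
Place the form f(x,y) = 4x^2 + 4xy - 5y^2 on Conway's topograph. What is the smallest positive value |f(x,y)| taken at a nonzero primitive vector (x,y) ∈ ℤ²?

river: ρ → (-5,6,3)
river: ρ → (3,6,-5)
river: ρ → (-5,4,4)
river: ρ → (4,4,-5)
closes: descent 0, river 4
min |a| on river = 3

3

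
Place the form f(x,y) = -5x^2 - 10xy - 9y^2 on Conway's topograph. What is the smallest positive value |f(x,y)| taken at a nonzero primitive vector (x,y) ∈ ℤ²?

translate: b→0 (≡10 mod 10), so (5,10,9)→(5,0,4)
flip: (5,0,4)→(4,0,5)
reduced (well bottom): (4,0,5) with a≤c, −a<b≤a
well minimum |f| = |-4| = 4 (negative-definite)

4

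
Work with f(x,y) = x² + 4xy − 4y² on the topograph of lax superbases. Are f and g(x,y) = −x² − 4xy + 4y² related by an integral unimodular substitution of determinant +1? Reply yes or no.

D₁ = 32, D₂ = 32
river cycle of f (length 2): (-4, 4, 1), (1, 4, -4)
river cycle of g (length 2): (4, 4, -1), (-1, 4, 4)
cycles differ ⇒ inequivalent

no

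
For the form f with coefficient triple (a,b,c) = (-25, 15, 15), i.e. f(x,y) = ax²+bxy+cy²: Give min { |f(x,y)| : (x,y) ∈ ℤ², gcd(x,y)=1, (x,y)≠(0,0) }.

river: ρ → (15,15,-25)
river: ρ → (-25,35,5)
river: ρ → (5,35,-25)
river: ρ → (-25,15,15)
closes: descent 0, river 4
min |a| on river = 5

5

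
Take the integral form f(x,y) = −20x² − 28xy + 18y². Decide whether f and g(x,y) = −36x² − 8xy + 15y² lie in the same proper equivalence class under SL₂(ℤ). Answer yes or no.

D₁ = 2224, D₂ = 2224
river cycle of f (length 18): (18, 28, -20), (-20, 12, 26), (26, 40, -6), (-6, 44, 12), (12, 28, -30), (-30, 32, 10), (10, 28, -36), (-36, 44, 2), (2, 44, -36), (-36, 28, 10), … (8 more)
river cycle of g (length 36): (15, 38, -13), (-13, 40, 12), (12, 32, -25), (-25, 18, 19), (19, 20, -24), (-24, 28, 15), (15, 32, -20), (-20, 8, 27), (27, 46, -1), (-1, 46, 27), … (26 more)
cycles differ ⇒ inequivalent

no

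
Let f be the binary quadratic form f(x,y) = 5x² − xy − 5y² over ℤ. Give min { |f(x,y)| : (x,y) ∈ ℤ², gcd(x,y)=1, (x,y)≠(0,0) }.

descent: ρ → (-5,1,5)  [lands on river]
river: ρ → (5,9,-1)
river: ρ → (-1,9,5)
river: ρ → (5,1,-5)
river: ρ → (-5,9,1)
river: ρ → (1,9,-5)
closes: descent 1, river 6
min |a| on river = 1

1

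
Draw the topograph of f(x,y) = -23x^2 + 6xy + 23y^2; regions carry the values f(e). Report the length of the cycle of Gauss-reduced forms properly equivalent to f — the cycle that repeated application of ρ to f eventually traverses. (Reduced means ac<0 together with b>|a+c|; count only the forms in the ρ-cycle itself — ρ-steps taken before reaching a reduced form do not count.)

D = 2152, ⌊√D⌋ = 46
river: ρ → (23,40,-6)
river: ρ → (-6,44,9)
river: ρ → (9,46,-1)
river: ρ → (-1,46,9)
river: ρ → (9,44,-6)
river: ρ → (-6,40,23)
river: ρ → (23,6,-23)
river: ρ → (-23,40,6)
river: ρ → (6,44,-9)
river: ρ → (-9,46,1)
river: ρ → (1,46,-9)
river: ρ → (-9,44,6)
river: ρ → (6,40,-23)
river: ρ → (-23,6,23)
ρ-cycle length = 14 (tail of 0 descent steps not counted)

14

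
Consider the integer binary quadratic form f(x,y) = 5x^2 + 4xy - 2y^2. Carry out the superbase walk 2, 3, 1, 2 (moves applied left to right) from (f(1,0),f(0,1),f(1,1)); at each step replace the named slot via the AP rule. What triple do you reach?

start (5,-2,7) = (f(1,0),f(0,1),f(1,1))
replace slot 2: 2·(5+7) − (-2) = 26 → (5,26,7)
replace slot 3: 2·(5+26) − 7 = 55 → (5,26,55)
replace slot 1: 2·(26+55) − 5 = 157 → (157,26,55)
replace slot 2: 2·(157+55) − 26 = 398 → (157,398,55)

157,398,55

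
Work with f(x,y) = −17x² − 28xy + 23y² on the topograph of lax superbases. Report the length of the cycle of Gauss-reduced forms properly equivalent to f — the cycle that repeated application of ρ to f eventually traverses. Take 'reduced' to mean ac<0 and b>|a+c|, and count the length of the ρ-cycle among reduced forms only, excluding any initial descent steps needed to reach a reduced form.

D = 2348, ⌊√D⌋ = 48
descent: ρ → (23,28,-17)  [lands on river]
river: ρ → (-17,40,11)
river: ρ → (11,48,-1)
river: ρ → (-1,48,11)
river: ρ → (11,40,-17)
river: ρ → (-17,28,23)
river: ρ → (23,18,-22)
river: ρ → (-22,26,19)
river: ρ → (19,12,-29)
river: ρ → (-29,46,2)
river: ρ → (2,46,-29)
river: ρ → (-29,12,19)
river: ρ → (19,26,-22)
river: ρ → (-22,18,23)
ρ-cycle length = 14 (tail of 1 descent step not counted)

14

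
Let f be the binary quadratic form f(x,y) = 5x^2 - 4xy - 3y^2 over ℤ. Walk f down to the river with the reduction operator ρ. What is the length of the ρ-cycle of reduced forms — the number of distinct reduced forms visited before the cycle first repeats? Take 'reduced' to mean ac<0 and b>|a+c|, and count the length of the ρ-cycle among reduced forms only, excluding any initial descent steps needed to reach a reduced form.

D = 76, ⌊√D⌋ = 8
descent: ρ → (-3,4,5)  [lands on river]
river: ρ → (5,6,-2)
river: ρ → (-2,6,5)
river: ρ → (5,4,-3)
river: ρ → (-3,8,1)
river: ρ → (1,8,-3)
ρ-cycle length = 6 (tail of 1 descent step not counted)

6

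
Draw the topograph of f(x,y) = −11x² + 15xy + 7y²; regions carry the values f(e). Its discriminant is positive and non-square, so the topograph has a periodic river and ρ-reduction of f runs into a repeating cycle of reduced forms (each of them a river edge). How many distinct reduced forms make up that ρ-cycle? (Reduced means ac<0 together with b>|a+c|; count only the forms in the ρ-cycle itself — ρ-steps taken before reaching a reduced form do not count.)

D = 533, ⌊√D⌋ = 23
river: ρ → (7,13,-13)
river: ρ → (-13,13,7)
river: ρ → (7,15,-11)
river: ρ → (-11,7,11)
river: ρ → (11,15,-7)
river: ρ → (-7,13,13)
river: ρ → (13,13,-7)
river: ρ → (-7,15,11)
river: ρ → (11,7,-11)
river: ρ → (-11,15,7)
ρ-cycle length = 10 (tail of 0 descent steps not counted)

10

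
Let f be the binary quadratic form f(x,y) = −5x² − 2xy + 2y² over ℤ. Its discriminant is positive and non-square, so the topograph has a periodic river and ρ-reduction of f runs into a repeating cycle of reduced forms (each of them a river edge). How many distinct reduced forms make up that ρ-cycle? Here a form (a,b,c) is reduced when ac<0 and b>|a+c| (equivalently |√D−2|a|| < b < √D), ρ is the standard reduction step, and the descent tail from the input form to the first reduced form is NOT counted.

D = 44, ⌊√D⌋ = 6
descent: ρ → (2,6,-1)  [lands on river]
river: ρ → (-1,6,2)
ρ-cycle length = 2 (tail of 1 descent step not counted)

2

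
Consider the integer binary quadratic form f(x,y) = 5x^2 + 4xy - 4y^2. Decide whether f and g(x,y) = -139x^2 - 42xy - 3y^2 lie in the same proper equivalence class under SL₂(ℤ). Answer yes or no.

D₁ = 96, D₂ = 96
river cycle of f (length 4): (-4, 4, 5), (5, 6, -3), (-3, 6, 5), (5, 4, -4)
river cycle of g (length 4): (-3, 6, 5), (5, 4, -4), (-4, 4, 5), (5, 6, -3)
cycles coincide ⇒ equivalent

yes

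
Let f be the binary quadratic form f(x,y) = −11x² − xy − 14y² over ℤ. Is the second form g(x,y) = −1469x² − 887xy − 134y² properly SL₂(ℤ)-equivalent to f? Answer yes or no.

D₁ = -615, D₂ = -615
f is negative-definite; reduce −f:
−f: reduced (well bottom): (11,1,14) with a≤c, −a<b≤a
flip sign back: reduced form of f is (-11,-1,-14)
g is negative-definite; reduce −g:
−g: flip: (1469,887,134)→(134,-887,1469)
−g: translate: b→-83 (≡-887 mod 268), so (134,-887,1469)→(134,-83,14)
−g: flip: (134,-83,14)→(14,83,134)
−g: translate: b→-1 (≡83 mod 28), so (14,83,134)→(14,-1,11)
−g: flip: (14,-1,11)→(11,1,14)
−g: reduced (well bottom): (11,1,14) with a≤c, −a<b≤a
flip sign back: reduced form of g is (-11,-1,-14)
reduced forms (-11, -1, -14) vs (-11, -1, -14) ⇒ equivalent

yes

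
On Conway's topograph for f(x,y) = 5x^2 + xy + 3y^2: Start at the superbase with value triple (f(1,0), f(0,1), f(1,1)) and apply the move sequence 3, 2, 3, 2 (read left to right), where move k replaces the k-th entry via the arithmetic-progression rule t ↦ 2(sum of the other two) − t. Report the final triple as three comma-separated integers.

start (5,3,9) = (f(1,0),f(0,1),f(1,1))
replace slot 3: 2·(5+3) − 9 = 7 → (5,3,7)
replace slot 2: 2·(5+7) − 3 = 21 → (5,21,7)
replace slot 3: 2·(5+21) − 7 = 45 → (5,21,45)
replace slot 2: 2·(5+45) − 21 = 79 → (5,79,45)

5,79,45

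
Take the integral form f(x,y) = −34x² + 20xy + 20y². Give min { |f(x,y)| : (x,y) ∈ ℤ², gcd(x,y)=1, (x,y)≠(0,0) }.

river: ρ → (20,20,-34)
river: ρ → (-34,48,6)
river: ρ → (6,48,-34)
river: ρ → (-34,20,20)
closes: descent 0, river 4
min |a| on river = 6

6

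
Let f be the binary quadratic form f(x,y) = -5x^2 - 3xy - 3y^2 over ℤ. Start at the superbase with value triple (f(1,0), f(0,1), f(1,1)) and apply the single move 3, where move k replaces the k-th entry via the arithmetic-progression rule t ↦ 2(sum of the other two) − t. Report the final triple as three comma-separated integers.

start (-5,-3,-11) = (f(1,0),f(0,1),f(1,1))
replace slot 3: 2·((-5)+(-3)) − (-11) = -5 → (-5,-3,-5)

-5,-3,-5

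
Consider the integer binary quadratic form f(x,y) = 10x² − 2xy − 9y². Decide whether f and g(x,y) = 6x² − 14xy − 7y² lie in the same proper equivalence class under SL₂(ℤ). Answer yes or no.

D₁ = 364, D₂ = 364
river cycle of f (length 8): (-9, 2, 10), (10, 18, -1), (-1, 18, 10), (10, 2, -9), (-9, 16, 3), (3, 14, -14), (-14, 14, 3), (3, 16, -9)
river cycle of g (length 8): (-7, 14, 6), (6, 10, -11), (-11, 12, 5), (5, 18, -2), (-2, 18, 5), (5, 12, -11), (-11, 10, 6), (6, 14, -7)
cycles differ ⇒ inequivalent

no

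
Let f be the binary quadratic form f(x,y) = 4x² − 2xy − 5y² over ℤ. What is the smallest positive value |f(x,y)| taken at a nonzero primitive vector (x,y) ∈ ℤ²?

descent: ρ → (-5,2,4)  [lands on river]
river: ρ → (4,6,-3)
river: ρ → (-3,6,4)
river: ρ → (4,2,-5)
river: ρ → (-5,8,1)
river: ρ → (1,8,-5)
closes: descent 1, river 6
min |a| on river = 1

1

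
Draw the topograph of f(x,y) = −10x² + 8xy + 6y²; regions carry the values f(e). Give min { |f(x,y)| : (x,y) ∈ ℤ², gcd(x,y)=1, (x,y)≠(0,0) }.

river: ρ → (6,16,-2)
river: ρ → (-2,16,6)
river: ρ → (6,8,-10)
river: ρ → (-10,12,4)
river: ρ → (4,12,-10)
river: ρ → (-10,8,6)
closes: descent 0, river 6
min |a| on river = 2

2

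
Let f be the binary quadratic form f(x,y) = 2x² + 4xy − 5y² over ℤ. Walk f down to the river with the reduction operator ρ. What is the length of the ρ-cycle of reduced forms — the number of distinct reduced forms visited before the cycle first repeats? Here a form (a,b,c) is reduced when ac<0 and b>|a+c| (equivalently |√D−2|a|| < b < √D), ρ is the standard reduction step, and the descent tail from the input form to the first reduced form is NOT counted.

D = 56, ⌊√D⌋ = 7
river: ρ → (-5,6,1)
river: ρ → (1,6,-5)
river: ρ → (-5,4,2)
river: ρ → (2,4,-5)
ρ-cycle length = 4 (tail of 0 descent steps not counted)

4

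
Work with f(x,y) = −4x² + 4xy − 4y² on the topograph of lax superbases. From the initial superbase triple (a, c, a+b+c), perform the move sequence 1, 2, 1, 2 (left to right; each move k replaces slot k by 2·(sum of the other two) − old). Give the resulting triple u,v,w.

start (-4,-4,-4) = (f(1,0),f(0,1),f(1,1))
replace slot 1: 2·((-4)+(-4)) − (-4) = -12 → (-12,-4,-4)
replace slot 2: 2·((-12)+(-4)) − (-4) = -28 → (-12,-28,-4)
replace slot 1: 2·((-28)+(-4)) − (-12) = -52 → (-52,-28,-4)
replace slot 2: 2·((-52)+(-4)) − (-28) = -84 → (-52,-84,-4)

-52,-84,-4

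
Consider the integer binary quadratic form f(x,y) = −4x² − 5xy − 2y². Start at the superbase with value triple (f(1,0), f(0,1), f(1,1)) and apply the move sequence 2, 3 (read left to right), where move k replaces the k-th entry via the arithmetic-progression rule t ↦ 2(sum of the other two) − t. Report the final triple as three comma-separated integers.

start (-4,-2,-11) = (f(1,0),f(0,1),f(1,1))
replace slot 2: 2·((-4)+(-11)) − (-2) = -28 → (-4,-28,-11)
replace slot 3: 2·((-4)+(-28)) − (-11) = -53 → (-4,-28,-53)

-4,-28,-53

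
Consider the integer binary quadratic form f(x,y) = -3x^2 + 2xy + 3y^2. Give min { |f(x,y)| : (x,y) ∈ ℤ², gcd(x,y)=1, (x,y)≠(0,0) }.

river: ρ → (3,4,-2)
river: ρ → (-2,4,3)
river: ρ → (3,2,-3)
river: ρ → (-3,4,2)
river: ρ → (2,4,-3)
river: ρ → (-3,2,3)
closes: descent 0, river 6
min |a| on river = 2

2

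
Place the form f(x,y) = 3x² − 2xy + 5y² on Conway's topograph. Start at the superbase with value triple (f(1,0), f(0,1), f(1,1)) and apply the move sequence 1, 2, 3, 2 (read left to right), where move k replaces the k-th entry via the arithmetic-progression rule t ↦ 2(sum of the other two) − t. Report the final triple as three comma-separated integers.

start (3,5,6) = (f(1,0),f(0,1),f(1,1))
replace slot 1: 2·(5+6) − 3 = 19 → (19,5,6)
replace slot 2: 2·(19+6) − 5 = 45 → (19,45,6)
replace slot 3: 2·(19+45) − 6 = 122 → (19,45,122)
replace slot 2: 2·(19+122) − 45 = 237 → (19,237,122)

19,237,122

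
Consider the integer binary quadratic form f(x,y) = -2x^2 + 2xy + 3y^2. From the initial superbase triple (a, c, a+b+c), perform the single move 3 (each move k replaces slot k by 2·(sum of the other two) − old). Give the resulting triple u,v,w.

start (-2,3,3) = (f(1,0),f(0,1),f(1,1))
replace slot 3: 2·((-2)+3) − 3 = -1 → (-2,3,-1)

-2,3,-1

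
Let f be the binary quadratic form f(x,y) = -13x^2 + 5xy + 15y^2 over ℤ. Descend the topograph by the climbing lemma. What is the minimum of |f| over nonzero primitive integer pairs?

river: ρ → (15,25,-3)
river: ρ → (-3,23,23)
river: ρ → (23,23,-3)
river: ρ → (-3,25,15)
river: ρ → (15,5,-13)
river: ρ → (-13,21,7)
river: ρ → (7,21,-13)
river: ρ → (-13,5,15)
closes: descent 0, river 8
min |a| on river = 3

3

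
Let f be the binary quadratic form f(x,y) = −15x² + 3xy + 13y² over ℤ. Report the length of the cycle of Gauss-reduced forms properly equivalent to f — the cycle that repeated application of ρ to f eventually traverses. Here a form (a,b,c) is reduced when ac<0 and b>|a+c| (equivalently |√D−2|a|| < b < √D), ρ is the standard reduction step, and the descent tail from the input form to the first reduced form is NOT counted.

D = 789, ⌊√D⌋ = 28
river: ρ → (13,23,-5)
river: ρ → (-5,27,3)
river: ρ → (3,27,-5)
river: ρ → (-5,23,13)
river: ρ → (13,3,-15)
river: ρ → (-15,27,1)
river: ρ → (1,27,-15)
river: ρ → (-15,3,13)
ρ-cycle length = 8 (tail of 0 descent steps not counted)

8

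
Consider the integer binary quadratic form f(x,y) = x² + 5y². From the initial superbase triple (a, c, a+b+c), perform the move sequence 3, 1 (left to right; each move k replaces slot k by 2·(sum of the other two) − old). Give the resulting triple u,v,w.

start (1,5,6) = (f(1,0),f(0,1),f(1,1))
replace slot 3: 2·(1+5) − 6 = 6 → (1,5,6)
replace slot 1: 2·(5+6) − 1 = 21 → (21,5,6)

21,5,6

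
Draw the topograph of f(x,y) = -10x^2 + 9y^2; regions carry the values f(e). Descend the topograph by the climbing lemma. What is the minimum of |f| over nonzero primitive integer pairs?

descent: ρ → (9,18,-1)  [lands on river]
river: ρ → (-1,18,9)
closes: descent 1, river 2
min |a| on river = 1

1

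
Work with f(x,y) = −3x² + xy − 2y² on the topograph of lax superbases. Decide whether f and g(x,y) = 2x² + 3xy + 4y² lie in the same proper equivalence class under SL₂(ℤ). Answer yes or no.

D₁ = -23, D₂ = -23
f is negative-definite; reduce −f:
−f: flip: (3,-1,2)→(2,1,3)
−f: reduced (well bottom): (2,1,3) with a≤c, −a<b≤a
flip sign back: reduced form of f is (-2,-1,-3)
g: translate: b→-1 (≡3 mod 4), so (2,3,4)→(2,-1,3)
g: reduced (well bottom): (2,-1,3) with a≤c, −a<b≤a
reduced forms (-2, -1, -3) vs (2, -1, 3) ⇒ inequivalent

no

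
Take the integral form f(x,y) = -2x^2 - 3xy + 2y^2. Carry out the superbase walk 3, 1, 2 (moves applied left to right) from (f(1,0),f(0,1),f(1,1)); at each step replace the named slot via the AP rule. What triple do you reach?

start (-2,2,-3) = (f(1,0),f(0,1),f(1,1))
replace slot 3: 2·((-2)+2) − (-3) = 3 → (-2,2,3)
replace slot 1: 2·(2+3) − (-2) = 12 → (12,2,3)
replace slot 2: 2·(12+3) − 2 = 28 → (12,28,3)

12,28,3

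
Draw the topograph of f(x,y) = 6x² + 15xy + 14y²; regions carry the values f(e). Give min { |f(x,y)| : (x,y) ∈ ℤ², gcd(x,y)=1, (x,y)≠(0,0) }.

translate: b→3 (≡15 mod 12), so (6,15,14)→(6,3,5)
flip: (6,3,5)→(5,-3,6)
reduced (well bottom): (5,-3,6) with a≤c, −a<b≤a
well minimum = a = 5

5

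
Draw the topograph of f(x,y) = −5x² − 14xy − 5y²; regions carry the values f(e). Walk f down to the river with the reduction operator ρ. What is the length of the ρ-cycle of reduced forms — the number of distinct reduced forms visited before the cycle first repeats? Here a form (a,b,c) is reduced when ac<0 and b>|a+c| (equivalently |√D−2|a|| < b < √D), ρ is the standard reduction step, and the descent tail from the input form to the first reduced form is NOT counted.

D = 96, ⌊√D⌋ = 9
descent: ρ → (-5,4,4)  [lands on river]
river: ρ → (4,4,-5)
river: ρ → (-5,6,3)
river: ρ → (3,6,-5)
ρ-cycle length = 4 (tail of 1 descent step not counted)

4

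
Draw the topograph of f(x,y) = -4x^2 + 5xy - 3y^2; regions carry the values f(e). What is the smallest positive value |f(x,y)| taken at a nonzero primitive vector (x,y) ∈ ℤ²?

translate: b→3 (≡-5 mod 8), so (4,-5,3)→(4,3,2)
flip: (4,3,2)→(2,-3,4)
translate: b→1 (≡-3 mod 4), so (2,-3,4)→(2,1,3)
reduced (well bottom): (2,1,3) with a≤c, −a<b≤a
well minimum |f| = |-2| = 2 (negative-definite)

2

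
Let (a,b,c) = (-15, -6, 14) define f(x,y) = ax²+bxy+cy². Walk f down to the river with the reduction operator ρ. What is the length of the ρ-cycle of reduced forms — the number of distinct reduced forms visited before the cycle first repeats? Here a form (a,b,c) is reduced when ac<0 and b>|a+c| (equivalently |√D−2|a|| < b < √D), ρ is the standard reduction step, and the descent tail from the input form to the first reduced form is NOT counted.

D = 876, ⌊√D⌋ = 29
descent: ρ → (14,6,-15)  [lands on river]
river: ρ → (-15,24,5)
river: ρ → (5,26,-10)
river: ρ → (-10,14,17)
river: ρ → (17,20,-7)
river: ρ → (-7,22,14)
ρ-cycle length = 6 (tail of 1 descent step not counted)

6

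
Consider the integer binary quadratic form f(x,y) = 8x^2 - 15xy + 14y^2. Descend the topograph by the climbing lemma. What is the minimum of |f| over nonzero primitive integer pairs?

translate: b→1 (≡-15 mod 16), so (8,-15,14)→(8,1,7)
flip: (8,1,7)→(7,-1,8)
reduced (well bottom): (7,-1,8) with a≤c, −a<b≤a
well minimum = a = 7

7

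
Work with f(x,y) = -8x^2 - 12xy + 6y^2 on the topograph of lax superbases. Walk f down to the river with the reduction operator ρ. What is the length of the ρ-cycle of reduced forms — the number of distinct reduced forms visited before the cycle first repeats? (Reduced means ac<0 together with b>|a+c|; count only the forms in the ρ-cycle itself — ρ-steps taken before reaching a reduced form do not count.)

D = 336, ⌊√D⌋ = 18
descent: ρ → (6,12,-8)  [lands on river]
river: ρ → (-8,4,10)
river: ρ → (10,16,-2)
river: ρ → (-2,16,10)
river: ρ → (10,4,-8)
river: ρ → (-8,12,6)
ρ-cycle length = 6 (tail of 1 descent step not counted)

6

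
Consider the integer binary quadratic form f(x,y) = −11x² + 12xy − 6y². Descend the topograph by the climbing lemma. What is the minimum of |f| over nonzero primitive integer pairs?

translate: b→10 (≡-12 mod 22), so (11,-12,6)→(11,10,5)
flip: (11,10,5)→(5,-10,11)
translate: b→0 (≡-10 mod 10), so (5,-10,11)→(5,0,6)
reduced (well bottom): (5,0,6) with a≤c, −a<b≤a
well minimum |f| = |-5| = 5 (negative-definite)

5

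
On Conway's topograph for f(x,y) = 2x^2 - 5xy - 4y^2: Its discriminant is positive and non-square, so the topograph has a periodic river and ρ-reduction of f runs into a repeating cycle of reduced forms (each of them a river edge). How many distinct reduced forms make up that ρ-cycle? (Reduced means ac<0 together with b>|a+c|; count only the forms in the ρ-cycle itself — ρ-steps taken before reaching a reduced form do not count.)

D = 57, ⌊√D⌋ = 7
descent: ρ → (-4,5,2)  [lands on river]
river: ρ → (2,7,-1)
river: ρ → (-1,7,2)
river: ρ → (2,5,-4)
river: ρ → (-4,3,3)
river: ρ → (3,3,-4)
ρ-cycle length = 6 (tail of 1 descent step not counted)

6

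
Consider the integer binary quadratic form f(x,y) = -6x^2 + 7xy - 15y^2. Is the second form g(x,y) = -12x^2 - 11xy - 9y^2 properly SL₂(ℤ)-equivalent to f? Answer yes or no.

D₁ = -311, D₂ = -311
f is negative-definite; reduce −f:
−f: translate: b→5 (≡-7 mod 12), so (6,-7,15)→(6,5,14)
−f: reduced (well bottom): (6,5,14) with a≤c, −a<b≤a
flip sign back: reduced form of f is (-6,-5,-14)
g is negative-definite; reduce −g:
−g: flip: (12,11,9)→(9,-11,12)
−g: translate: b→7 (≡-11 mod 18), so (9,-11,12)→(9,7,10)
−g: reduced (well bottom): (9,7,10) with a≤c, −a<b≤a
flip sign back: reduced form of g is (-9,-7,-10)
reduced forms (-6, -5, -14) vs (-9, -7, -10) ⇒ inequivalent

no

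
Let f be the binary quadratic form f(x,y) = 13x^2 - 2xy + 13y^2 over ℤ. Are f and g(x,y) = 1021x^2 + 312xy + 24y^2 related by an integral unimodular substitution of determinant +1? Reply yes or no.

D₁ = -672, D₂ = -672
f: flip: (13,-2,13)→(13,2,13)
f: reduced (well bottom): (13,2,13) with a≤c, −a<b≤a
g: flip: (1021,312,24)→(24,-312,1021)
g: translate: b→24 (≡-312 mod 48), so (24,-312,1021)→(24,24,13)
g: flip: (24,24,13)→(13,-24,24)
g: translate: b→2 (≡-24 mod 26), so (13,-24,24)→(13,2,13)
g: reduced (well bottom): (13,2,13) with a≤c, −a<b≤a
reduced forms (13, 2, 13) vs (13, 2, 13) ⇒ equivalent

yes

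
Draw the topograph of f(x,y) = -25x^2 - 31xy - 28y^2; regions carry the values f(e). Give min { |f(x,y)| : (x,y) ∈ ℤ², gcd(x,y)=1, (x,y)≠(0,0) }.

translate: b→-19 (≡31 mod 50), so (25,31,28)→(25,-19,22)
flip: (25,-19,22)→(22,19,25)
reduced (well bottom): (22,19,25) with a≤c, −a<b≤a
well minimum |f| = |-22| = 22 (negative-definite)

22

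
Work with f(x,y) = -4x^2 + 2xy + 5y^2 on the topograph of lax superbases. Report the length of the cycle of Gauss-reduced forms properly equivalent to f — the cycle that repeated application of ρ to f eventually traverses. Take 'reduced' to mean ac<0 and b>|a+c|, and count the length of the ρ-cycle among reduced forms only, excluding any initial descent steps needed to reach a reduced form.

D = 84, ⌊√D⌋ = 9
river: ρ → (5,8,-1)
river: ρ → (-1,8,5)
river: ρ → (5,2,-4)
river: ρ → (-4,6,3)
river: ρ → (3,6,-4)
river: ρ → (-4,2,5)
ρ-cycle length = 6 (tail of 0 descent steps not counted)

6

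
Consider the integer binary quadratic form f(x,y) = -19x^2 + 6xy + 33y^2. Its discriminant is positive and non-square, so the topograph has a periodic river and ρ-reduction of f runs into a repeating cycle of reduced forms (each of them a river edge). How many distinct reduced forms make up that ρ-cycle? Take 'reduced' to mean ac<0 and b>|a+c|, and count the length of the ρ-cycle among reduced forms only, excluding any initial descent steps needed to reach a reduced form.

D = 2544, ⌊√D⌋ = 50
descent: ρ → (33,-6,-19)
descent: ρ → (-19,44,8)  [lands on river]
river: ρ → (8,36,-39)
river: ρ → (-39,42,5)
river: ρ → (5,48,-12)
river: ρ → (-12,48,5)
river: ρ → (5,42,-39)
river: ρ → (-39,36,8)
river: ρ → (8,44,-19)
river: ρ → (-19,32,20)
river: ρ → (20,48,-3)
river: ρ → (-3,48,20)
river: ρ → (20,32,-19)
ρ-cycle length = 12 (tail of 2 descent steps not counted)

12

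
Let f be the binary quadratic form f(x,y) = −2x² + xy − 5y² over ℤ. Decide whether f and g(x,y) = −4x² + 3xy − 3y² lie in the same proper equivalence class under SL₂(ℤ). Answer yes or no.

D₁ = -39, D₂ = -39
f is negative-definite; reduce −f:
−f: reduced (well bottom): (2,-1,5) with a≤c, −a<b≤a
flip sign back: reduced form of f is (-2,1,-5)
g is negative-definite; reduce −g:
−g: flip: (4,-3,3)→(3,3,4)
−g: reduced (well bottom): (3,3,4) with a≤c, −a<b≤a
flip sign back: reduced form of g is (-3,-3,-4)
reduced forms (-2, 1, -5) vs (-3, -3, -4) ⇒ inequivalent

no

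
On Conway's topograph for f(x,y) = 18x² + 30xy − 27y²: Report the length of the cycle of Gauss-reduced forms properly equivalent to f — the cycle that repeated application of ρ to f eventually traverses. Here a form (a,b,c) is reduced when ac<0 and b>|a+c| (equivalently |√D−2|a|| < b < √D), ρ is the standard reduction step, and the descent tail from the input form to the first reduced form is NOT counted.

D = 2844, ⌊√D⌋ = 53
river: ρ → (-27,24,21)
river: ρ → (21,18,-30)
river: ρ → (-30,42,9)
river: ρ → (9,48,-15)
river: ρ → (-15,42,18)
river: ρ → (18,30,-27)
ρ-cycle length = 6 (tail of 0 descent steps not counted)

6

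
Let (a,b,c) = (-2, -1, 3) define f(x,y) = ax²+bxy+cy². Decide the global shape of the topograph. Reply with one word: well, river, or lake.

D = b²−4ac = (-1)² − 4·(-2)·3 = 25
D = 5² is a perfect square ⇒ form factors over ℤ ⇒ lakes

lake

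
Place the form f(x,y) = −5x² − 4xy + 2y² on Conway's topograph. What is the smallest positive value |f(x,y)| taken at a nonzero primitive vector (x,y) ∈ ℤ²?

descent: ρ → (2,4,-5)  [lands on river]
river: ρ → (-5,6,1)
river: ρ → (1,6,-5)
river: ρ → (-5,4,2)
closes: descent 1, river 4
min |a| on river = 1

1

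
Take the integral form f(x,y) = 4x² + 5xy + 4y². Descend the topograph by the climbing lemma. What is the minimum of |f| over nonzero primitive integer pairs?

translate: b→-3 (≡5 mod 8), so (4,5,4)→(4,-3,3)
flip: (4,-3,3)→(3,3,4)
reduced (well bottom): (3,3,4) with a≤c, −a<b≤a
well minimum = a = 3

3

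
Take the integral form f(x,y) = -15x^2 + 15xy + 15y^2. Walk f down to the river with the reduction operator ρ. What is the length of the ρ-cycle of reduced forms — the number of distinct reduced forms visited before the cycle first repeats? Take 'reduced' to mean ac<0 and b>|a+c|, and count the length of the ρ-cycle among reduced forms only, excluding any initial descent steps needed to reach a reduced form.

D = 1125, ⌊√D⌋ = 33
river: ρ → (15,15,-15)
river: ρ → (-15,15,15)
ρ-cycle length = 2 (tail of 0 descent steps not counted)

2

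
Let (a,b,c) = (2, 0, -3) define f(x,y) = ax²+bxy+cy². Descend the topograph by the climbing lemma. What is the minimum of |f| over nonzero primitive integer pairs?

descent: ρ → (-3,0,2)
descent: ρ → (2,4,-1)  [lands on river]
river: ρ → (-1,4,2)
closes: descent 2, river 2
min |a| on river = 1

1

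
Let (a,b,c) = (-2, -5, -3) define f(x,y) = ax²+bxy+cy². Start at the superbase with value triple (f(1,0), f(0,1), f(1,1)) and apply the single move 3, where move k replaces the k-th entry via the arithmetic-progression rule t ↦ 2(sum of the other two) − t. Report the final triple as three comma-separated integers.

start (-2,-3,-10) = (f(1,0),f(0,1),f(1,1))
replace slot 3: 2·((-2)+(-3)) − (-10) = 0 → (-2,-3,0)

-2,-3,0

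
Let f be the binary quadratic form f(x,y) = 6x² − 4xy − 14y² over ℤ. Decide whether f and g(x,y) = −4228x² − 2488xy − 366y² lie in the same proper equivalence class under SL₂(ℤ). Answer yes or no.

D₁ = 352, D₂ = 352
river cycle of f (length 6): (6, 8, -12), (-12, 16, 2), (2, 16, -12), (-12, 8, 6), (6, 16, -4), (-4, 16, 6)
river cycle of g (length 6): (-12, 16, 2), (2, 16, -12), (-12, 8, 6), (6, 16, -4), (-4, 16, 6), (6, 8, -12)
cycles coincide ⇒ equivalent

yes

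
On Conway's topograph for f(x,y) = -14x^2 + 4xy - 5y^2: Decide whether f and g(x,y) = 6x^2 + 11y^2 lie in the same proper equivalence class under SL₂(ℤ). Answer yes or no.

D₁ = -264, D₂ = -264
f is negative-definite; reduce −f:
−f: flip: (14,-4,5)→(5,4,14)
−f: reduced (well bottom): (5,4,14) with a≤c, −a<b≤a
flip sign back: reduced form of f is (-5,-4,-14)
g: reduced (well bottom): (6,0,11) with a≤c, −a<b≤a
reduced forms (-5, -4, -14) vs (6, 0, 11) ⇒ inequivalent

no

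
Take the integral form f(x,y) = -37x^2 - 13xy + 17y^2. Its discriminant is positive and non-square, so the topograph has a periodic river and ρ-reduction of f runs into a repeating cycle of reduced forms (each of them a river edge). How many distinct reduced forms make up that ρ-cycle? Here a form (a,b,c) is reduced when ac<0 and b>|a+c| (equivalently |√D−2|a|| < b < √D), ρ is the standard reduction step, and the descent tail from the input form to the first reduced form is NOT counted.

D = 2685, ⌊√D⌋ = 51
descent: ρ → (17,47,-7)  [lands on river]
river: ρ → (-7,51,3)
river: ρ → (3,51,-7)
river: ρ → (-7,47,17)
river: ρ → (17,21,-33)
river: ρ → (-33,45,5)
river: ρ → (5,45,-33)
river: ρ → (-33,21,17)
ρ-cycle length = 8 (tail of 1 descent step not counted)

8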